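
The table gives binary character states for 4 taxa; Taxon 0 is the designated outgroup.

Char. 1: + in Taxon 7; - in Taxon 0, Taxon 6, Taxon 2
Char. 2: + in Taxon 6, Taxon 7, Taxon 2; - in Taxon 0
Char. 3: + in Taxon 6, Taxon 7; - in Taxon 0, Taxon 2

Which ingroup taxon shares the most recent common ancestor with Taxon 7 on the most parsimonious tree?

The outgroup has state '-' for every character, so '+' is the derived state throughout.
Char. 1 (derived state '+') is unique to Taxon 7 (autapomorphy; uninformative for grouping).
All ingroup taxa share the derived state '+' for Char. 2; it defines the ingroup but does not resolve relationships within it.
Char. 3: derived state '+' in Taxon 6 and Taxon 7 only — synapomorphy for {Taxon 6, Taxon 7}.
Most parsimonious ingroup topology: ((Taxon 6,Taxon 7),Taxon 2).
Taxon 7 and Taxon 6 form a cherry on this tree, so they are sister taxa.

Taxon 6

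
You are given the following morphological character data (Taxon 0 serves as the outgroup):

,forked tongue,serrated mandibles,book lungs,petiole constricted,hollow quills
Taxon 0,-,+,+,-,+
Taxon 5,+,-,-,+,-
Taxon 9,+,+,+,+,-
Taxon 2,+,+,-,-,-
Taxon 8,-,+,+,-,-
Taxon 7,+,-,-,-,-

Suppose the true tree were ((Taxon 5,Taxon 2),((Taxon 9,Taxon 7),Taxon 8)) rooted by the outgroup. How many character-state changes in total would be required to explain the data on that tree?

Map each character onto ((Taxon 5,Taxon 2),((Taxon 9,Taxon 7),Taxon 8)) (rooted by Taxon 0) and count the minimum state changes it requires (Fitch parsimony):
forked tongue: 2; serrated mandibles: 2; book lungs: 2; petiole constricted: 2; hollow quills: 1.
Total tree length = 9.

9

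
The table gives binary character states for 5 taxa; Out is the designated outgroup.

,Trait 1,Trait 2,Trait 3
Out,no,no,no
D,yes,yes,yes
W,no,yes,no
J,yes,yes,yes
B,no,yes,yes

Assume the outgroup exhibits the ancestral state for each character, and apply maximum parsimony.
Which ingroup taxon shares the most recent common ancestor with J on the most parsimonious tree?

The outgroup has state 'no' for every character, so 'yes' is the derived state throughout.
Trait 1 (derived state 'yes') is shared by D and J — a synapomorphy uniting that clade.
Trait 2 (derived state 'yes') is shared by all ingroup taxa — unites the whole ingroup.
Only B, D, and J show the derived state 'yes' for Trait 3, supporting them as a clade.
Most parsimonious ingroup topology: (((D,J),B),W).
J and D form a cherry on this tree, so they are sister taxa.

D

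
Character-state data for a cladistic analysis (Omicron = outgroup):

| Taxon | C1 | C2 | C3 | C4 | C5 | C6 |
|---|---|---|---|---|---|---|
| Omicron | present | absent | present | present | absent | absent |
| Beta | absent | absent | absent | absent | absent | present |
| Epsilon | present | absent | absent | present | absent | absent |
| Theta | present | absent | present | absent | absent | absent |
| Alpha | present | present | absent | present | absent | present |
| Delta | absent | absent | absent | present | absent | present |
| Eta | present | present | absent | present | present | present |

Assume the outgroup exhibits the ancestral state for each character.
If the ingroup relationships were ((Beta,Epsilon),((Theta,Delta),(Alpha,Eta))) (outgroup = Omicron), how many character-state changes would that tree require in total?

Map each character onto ((Beta,Epsilon),((Theta,Delta),(Alpha,Eta))) (rooted by Omicron) and count the minimum state changes it requires (Fitch parsimony):
C1: 2; C2: 1; C3: 2; C4: 2; C5: 1; C6: 3.
Total tree length = 11.

11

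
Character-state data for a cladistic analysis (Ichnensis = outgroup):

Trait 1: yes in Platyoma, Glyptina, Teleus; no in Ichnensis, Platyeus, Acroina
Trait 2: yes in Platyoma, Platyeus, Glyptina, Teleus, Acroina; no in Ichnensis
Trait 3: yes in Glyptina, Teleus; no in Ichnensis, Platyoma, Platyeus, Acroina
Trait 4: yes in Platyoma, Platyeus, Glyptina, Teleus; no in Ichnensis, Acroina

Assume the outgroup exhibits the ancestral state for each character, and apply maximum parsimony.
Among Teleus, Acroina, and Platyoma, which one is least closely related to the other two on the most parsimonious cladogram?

The outgroup has state 'no' for every character, so 'yes' is the derived state throughout.
Only Glyptina, Platyoma, and Teleus show the derived state 'yes' for Trait 1, supporting them as a clade.
All ingroup taxa share the derived state 'yes' for Trait 2; it defines the ingroup but does not resolve relationships within it.
Only Glyptina and Teleus show the derived state 'yes' for Trait 3, supporting them as a clade.
Trait 4 (derived state 'yes') is shared by Glyptina, Platyeus, Platyoma, and Teleus — a synapomorphy uniting that clade.
Most parsimonious ingroup topology: (((Platyoma,(Glyptina,Teleus)),Platyeus),Acroina).
Platyoma and Teleus share a more recent common ancestor with each other than either does with Acroina, so Acroina is the least closely related of the three.

Acroina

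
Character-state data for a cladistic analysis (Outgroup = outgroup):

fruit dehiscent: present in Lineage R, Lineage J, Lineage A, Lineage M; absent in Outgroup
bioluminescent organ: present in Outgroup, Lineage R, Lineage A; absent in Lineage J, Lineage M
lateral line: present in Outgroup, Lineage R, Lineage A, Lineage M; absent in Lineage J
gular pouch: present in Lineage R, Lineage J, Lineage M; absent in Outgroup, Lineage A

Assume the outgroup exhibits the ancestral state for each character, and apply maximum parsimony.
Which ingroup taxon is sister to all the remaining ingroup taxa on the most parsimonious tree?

Lineage A

Character polarity is set by the outgroup: the derived state is whichever differs from the outgroup's state, so for bioluminescent organ, lateral line the derived state is 'absent', and for the remaining characters it is 'present'.
fruit dehiscent (derived state 'present') is shared by all ingroup taxa — unites the whole ingroup.
bioluminescent organ: derived state 'absent' in Lineage J and Lineage M only — synapomorphy for {Lineage J, Lineage M}.
lateral line (derived state 'absent') is unique to Lineage J (autapomorphy; uninformative for grouping).
gular pouch: derived state 'present' in Lineage J, Lineage M, and Lineage R only — synapomorphy for {Lineage J, Lineage M, Lineage R}.
Most parsimonious ingroup topology: ((Lineage R,(Lineage J,Lineage M)),Lineage A).
Lineage A is sister to the clade containing all other ingroup taxa, so it is the earliest-diverging (most basal) ingroup lineage.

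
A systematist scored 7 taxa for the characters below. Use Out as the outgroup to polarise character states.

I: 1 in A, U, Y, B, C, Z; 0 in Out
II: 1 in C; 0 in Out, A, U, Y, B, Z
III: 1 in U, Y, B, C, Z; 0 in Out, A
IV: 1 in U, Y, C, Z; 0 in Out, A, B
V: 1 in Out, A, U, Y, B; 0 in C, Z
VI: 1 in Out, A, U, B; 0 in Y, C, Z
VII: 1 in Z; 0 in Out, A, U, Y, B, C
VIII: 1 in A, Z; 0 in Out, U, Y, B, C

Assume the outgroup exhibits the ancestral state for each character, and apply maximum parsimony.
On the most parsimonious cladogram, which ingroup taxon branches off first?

A

Character polarity is set by the outgroup: the derived state is whichever differs from the outgroup's state, so for V, VI the derived state is '0', and for the remaining characters it is '1'.
I (derived state '1') is shared by all ingroup taxa — unites the whole ingroup.
II (derived state '1') is unique to C (autapomorphy; uninformative for grouping).
III (derived state '1') is shared by B, C, U, Y, and Z — a synapomorphy uniting that clade.
Only C, U, Y, and Z show the derived state '1' for IV, supporting them as a clade.
Only C and Z show the derived state '0' for V, supporting them as a clade.
Only C, Y, and Z show the derived state '0' for VI, supporting them as a clade.
VII: derived state '1' in Z only — an autapomorphy, so it tells us nothing about relationships among taxa.
VIII (state '1') occurs in A and Z but conflicts with the nesting implied by the other characters — most parsimoniously interpreted as homoplasy.
Most parsimonious ingroup topology: (A,((U,(Y,(C,Z))),B)).
A is sister to the clade containing all other ingroup taxa, so it is the earliest-diverging (most basal) ingroup lineage.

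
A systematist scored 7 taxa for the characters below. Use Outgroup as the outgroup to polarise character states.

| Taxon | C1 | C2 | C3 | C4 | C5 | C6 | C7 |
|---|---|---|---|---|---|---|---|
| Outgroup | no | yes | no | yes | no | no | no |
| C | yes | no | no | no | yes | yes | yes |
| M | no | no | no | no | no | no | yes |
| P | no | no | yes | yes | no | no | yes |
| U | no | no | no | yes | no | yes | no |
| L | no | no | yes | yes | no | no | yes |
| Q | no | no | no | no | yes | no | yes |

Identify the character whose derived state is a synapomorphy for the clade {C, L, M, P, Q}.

Character polarity is set by the outgroup: the derived state is whichever differs from the outgroup's state, so for C2, C4 the derived state is 'no', and for the remaining characters it is 'yes'.
C1: derived state 'yes' in C only — an autapomorphy, so it tells us nothing about relationships among taxa.
All ingroup taxa share the derived state 'no' for C2; it defines the ingroup but does not resolve relationships within it.
C3: derived state 'yes' in L and P only — synapomorphy for {L, P}.
C4 (derived state 'no') is shared by C, M, and Q — a synapomorphy uniting that clade.
C5 (derived state 'yes') is shared by C and Q — a synapomorphy uniting that clade.
C6 groups C and U, which is incompatible with the clades supported by the remaining characters; treating it as convergent (homoplasy) costs fewer steps than any alternative tree.
Only C, L, M, P, and Q show the derived state 'yes' for C7, supporting them as a clade.
Most parsimonious ingroup topology: ((((C,Q),M),(P,L)),U).
The clade {C, L, M, P, Q} is supported by C7: its derived state 'yes' occurs in exactly those taxa and in no other taxon (including the outgroup).

C7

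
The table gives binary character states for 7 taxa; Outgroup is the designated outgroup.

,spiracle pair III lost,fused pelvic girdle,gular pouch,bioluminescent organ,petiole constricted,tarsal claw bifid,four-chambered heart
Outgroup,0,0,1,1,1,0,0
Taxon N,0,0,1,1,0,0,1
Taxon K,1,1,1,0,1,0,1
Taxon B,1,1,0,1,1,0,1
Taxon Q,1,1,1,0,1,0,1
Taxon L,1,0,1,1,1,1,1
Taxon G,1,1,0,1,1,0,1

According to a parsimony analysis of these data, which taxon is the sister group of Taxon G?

Character polarity is set by the outgroup: the derived state is whichever differs from the outgroup's state, so for gular pouch, bioluminescent organ, petiole constricted the derived state is '0', and for the remaining characters it is '1'.
spiracle pair III lost (derived state '1') is shared by Taxon B, Taxon G, Taxon K, Taxon L, and Taxon Q — a synapomorphy uniting that clade.
fused pelvic girdle: derived state '1' in Taxon B, Taxon G, Taxon K, and Taxon Q only — synapomorphy for {Taxon B, Taxon G, Taxon K, Taxon Q}.
Only Taxon B and Taxon G show the derived state '0' for gular pouch, supporting them as a clade.
bioluminescent organ (derived state '0') is shared by Taxon K and Taxon Q — a synapomorphy uniting that clade.
petiole constricted (derived state '0') is unique to Taxon N (autapomorphy; uninformative for grouping).
tarsal claw bifid: derived state '1' in Taxon L only — an autapomorphy, so it tells us nothing about relationships among taxa.
four-chambered heart (derived state '1') is shared by all ingroup taxa — unites the whole ingroup.
Most parsimonious ingroup topology: (Taxon N,(((Taxon K,Taxon Q),(Taxon B,Taxon G)),Taxon L)).
Taxon G and Taxon B form a cherry on this tree, so they are sister taxa.

Taxon B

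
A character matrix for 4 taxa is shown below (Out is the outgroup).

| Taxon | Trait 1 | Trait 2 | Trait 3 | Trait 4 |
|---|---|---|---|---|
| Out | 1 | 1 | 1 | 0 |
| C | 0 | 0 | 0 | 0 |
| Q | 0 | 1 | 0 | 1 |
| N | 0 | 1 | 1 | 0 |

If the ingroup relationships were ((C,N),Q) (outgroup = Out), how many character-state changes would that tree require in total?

5

Map each character onto ((C,N),Q) (rooted by Out) and count the minimum state changes it requires (Fitch parsimony):
Trait 1: 1; Trait 2: 1; Trait 3: 2; Trait 4: 1.
Total tree length = 5.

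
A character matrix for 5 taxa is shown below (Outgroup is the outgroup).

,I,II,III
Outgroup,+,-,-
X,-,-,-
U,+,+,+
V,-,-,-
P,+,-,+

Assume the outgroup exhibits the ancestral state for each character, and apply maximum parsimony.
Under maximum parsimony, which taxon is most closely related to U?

Character polarity is set by the outgroup: the derived state is whichever differs from the outgroup's state, so for I the derived state is '-', and for the remaining characters it is '+'.
Only V and X show the derived state '-' for I, supporting them as a clade.
II: derived state '+' in U only — an autapomorphy, so it tells us nothing about relationships among taxa.
III (derived state '+') is shared by P and U — a synapomorphy uniting that clade.
Most parsimonious ingroup topology: ((X,V),(U,P)).
U and P form a cherry on this tree, so they are sister taxa.

P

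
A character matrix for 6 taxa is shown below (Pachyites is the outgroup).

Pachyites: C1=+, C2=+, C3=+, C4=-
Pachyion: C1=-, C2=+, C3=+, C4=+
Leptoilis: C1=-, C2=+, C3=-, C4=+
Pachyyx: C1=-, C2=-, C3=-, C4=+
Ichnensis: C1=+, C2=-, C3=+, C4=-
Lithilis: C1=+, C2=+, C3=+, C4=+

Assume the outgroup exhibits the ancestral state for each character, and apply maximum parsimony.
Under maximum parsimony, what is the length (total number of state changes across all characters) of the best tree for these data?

Character polarity is set by the outgroup: the derived state is whichever differs from the outgroup's state, so for C1, C2, C3 the derived state is '-', and for the remaining characters it is '+'.
C1: derived state '-' in Leptoilis, Pachyion, and Pachyyx only — synapomorphy for {Leptoilis, Pachyion, Pachyyx}.
C2 (state '-') occurs in Ichnensis and Pachyyx but conflicts with the nesting implied by the other characters — most parsimoniously interpreted as homoplasy.
C3: derived state '-' in Leptoilis and Pachyyx only — synapomorphy for {Leptoilis, Pachyyx}.
C4: derived state '+' in Leptoilis, Lithilis, Pachyion, and Pachyyx only — synapomorphy for {Leptoilis, Lithilis, Pachyion, Pachyyx}.
Most parsimonious ingroup topology: (((Pachyion,(Leptoilis,Pachyyx)),Lithilis),Ichnensis).
Changes per character on this tree: C1: 1; C2: 2; C3: 1; C4: 1.
Total = 5.

5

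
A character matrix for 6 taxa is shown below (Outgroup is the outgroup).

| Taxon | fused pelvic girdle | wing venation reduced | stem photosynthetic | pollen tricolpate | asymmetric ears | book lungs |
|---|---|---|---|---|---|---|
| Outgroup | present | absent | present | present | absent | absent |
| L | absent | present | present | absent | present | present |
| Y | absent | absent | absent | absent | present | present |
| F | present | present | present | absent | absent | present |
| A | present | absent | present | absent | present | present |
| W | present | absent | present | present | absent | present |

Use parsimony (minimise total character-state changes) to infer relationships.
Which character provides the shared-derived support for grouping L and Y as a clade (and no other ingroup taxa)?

Character polarity is set by the outgroup: the derived state is whichever differs from the outgroup's state, so for fused pelvic girdle, stem photosynthetic, pollen tricolpate the derived state is 'absent', and for the remaining characters it is 'present'.
fused pelvic girdle (derived state 'absent') is shared by L and Y — a synapomorphy uniting that clade.
wing venation reduced (state 'present') occurs in F and L but conflicts with the nesting implied by the other characters — most parsimoniously interpreted as homoplasy.
stem photosynthetic: derived state 'absent' in Y only — an autapomorphy, so it tells us nothing about relationships among taxa.
pollen tricolpate (derived state 'absent') is shared by A, F, L, and Y — a synapomorphy uniting that clade.
asymmetric ears (derived state 'present') is shared by A, L, and Y — a synapomorphy uniting that clade.
book lungs (derived state 'present') is shared by all ingroup taxa — unites the whole ingroup.
Most parsimonious ingroup topology: ((((L,Y),A),F),W).
The clade {L, Y} is supported by fused pelvic girdle: its derived state 'absent' occurs in exactly those taxa and in no other taxon (including the outgroup).

fused pelvic girdle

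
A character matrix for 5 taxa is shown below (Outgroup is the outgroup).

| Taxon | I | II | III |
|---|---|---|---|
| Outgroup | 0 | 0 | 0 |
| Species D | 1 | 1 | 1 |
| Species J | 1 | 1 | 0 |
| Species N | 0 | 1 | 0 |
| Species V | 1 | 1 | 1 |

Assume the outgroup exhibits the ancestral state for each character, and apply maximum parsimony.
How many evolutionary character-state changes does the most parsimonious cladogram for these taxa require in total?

3

The outgroup has state '0' for every character, so '1' is the derived state throughout.
I: derived state '1' in Species D, Species J, and Species V only — synapomorphy for {Species D, Species J, Species V}.
All ingroup taxa share the derived state '1' for II; it defines the ingroup but does not resolve relationships within it.
III (derived state '1') is shared by Species D and Species V — a synapomorphy uniting that clade.
Most parsimonious ingroup topology: (((Species D,Species V),Species J),Species N).
Changes per character on this tree: I: 1; II: 1; III: 1.
Total = 3.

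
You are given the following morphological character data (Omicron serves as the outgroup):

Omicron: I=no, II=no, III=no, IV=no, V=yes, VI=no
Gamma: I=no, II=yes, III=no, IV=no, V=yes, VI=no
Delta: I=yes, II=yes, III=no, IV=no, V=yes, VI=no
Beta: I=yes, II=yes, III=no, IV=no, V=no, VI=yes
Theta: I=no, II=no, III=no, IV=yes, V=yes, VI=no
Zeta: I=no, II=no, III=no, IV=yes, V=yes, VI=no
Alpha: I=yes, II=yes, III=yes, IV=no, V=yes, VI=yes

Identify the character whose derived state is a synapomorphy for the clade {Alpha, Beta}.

VI

Character polarity is set by the outgroup: the derived state is whichever differs from the outgroup's state, so for V the derived state is 'no', and for the remaining characters it is 'yes'.
I: derived state 'yes' in Alpha, Beta, and Delta only — synapomorphy for {Alpha, Beta, Delta}.
II: derived state 'yes' in Alpha, Beta, Delta, and Gamma only — synapomorphy for {Alpha, Beta, Delta, Gamma}.
III (derived state 'yes') is unique to Alpha (autapomorphy; uninformative for grouping).
IV (derived state 'yes') is shared by Theta and Zeta — a synapomorphy uniting that clade.
V (derived state 'no') is unique to Beta (autapomorphy; uninformative for grouping).
VI (derived state 'yes') is shared by Alpha and Beta — a synapomorphy uniting that clade.
Most parsimonious ingroup topology: ((Gamma,(Delta,(Beta,Alpha))),(Theta,Zeta)).
The clade {Alpha, Beta} is supported by VI: its derived state 'yes' occurs in exactly those taxa and in no other taxon (including the outgroup).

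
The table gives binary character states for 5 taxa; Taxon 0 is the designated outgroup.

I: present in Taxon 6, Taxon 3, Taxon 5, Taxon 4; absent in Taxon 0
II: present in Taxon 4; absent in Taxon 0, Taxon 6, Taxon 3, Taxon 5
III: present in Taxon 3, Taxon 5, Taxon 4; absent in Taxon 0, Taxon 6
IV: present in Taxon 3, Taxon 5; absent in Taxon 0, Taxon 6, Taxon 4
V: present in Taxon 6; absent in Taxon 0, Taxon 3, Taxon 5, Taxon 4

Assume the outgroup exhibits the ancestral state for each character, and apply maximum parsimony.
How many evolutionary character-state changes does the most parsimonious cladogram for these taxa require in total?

The outgroup has state 'absent' for every character, so 'present' is the derived state throughout.
All ingroup taxa share the derived state 'present' for I; it defines the ingroup but does not resolve relationships within it.
II: derived state 'present' in Taxon 4 only — an autapomorphy, so it tells us nothing about relationships among taxa.
III (derived state 'present') is shared by Taxon 3, Taxon 4, and Taxon 5 — a synapomorphy uniting that clade.
IV (derived state 'present') is shared by Taxon 3 and Taxon 5 — a synapomorphy uniting that clade.
V: derived state 'present' in Taxon 6 only — an autapomorphy, so it tells us nothing about relationships among taxa.
Most parsimonious ingroup topology: (Taxon 6,((Taxon 3,Taxon 5),Taxon 4)).
Changes per character on this tree: I: 1; II: 1; III: 1; IV: 1; V: 1.
Total = 5.

5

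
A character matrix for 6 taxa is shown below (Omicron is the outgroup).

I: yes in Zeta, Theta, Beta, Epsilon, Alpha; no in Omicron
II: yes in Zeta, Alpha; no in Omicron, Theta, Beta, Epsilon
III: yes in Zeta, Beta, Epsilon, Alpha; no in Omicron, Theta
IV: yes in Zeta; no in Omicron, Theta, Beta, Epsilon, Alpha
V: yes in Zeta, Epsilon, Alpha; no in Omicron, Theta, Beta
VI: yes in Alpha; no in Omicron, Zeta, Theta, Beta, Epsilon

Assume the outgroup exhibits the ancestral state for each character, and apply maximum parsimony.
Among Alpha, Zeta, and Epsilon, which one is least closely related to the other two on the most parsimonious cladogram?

Epsilon

The outgroup has state 'no' for every character, so 'yes' is the derived state throughout.
All ingroup taxa share the derived state 'yes' for I; it defines the ingroup but does not resolve relationships within it.
II (derived state 'yes') is shared by Alpha and Zeta — a synapomorphy uniting that clade.
III: derived state 'yes' in Alpha, Beta, Epsilon, and Zeta only — synapomorphy for {Alpha, Beta, Epsilon, Zeta}.
IV: derived state 'yes' in Zeta only — an autapomorphy, so it tells us nothing about relationships among taxa.
V: derived state 'yes' in Alpha, Epsilon, and Zeta only — synapomorphy for {Alpha, Epsilon, Zeta}.
VI: derived state 'yes' in Alpha only — an autapomorphy, so it tells us nothing about relationships among taxa.
Most parsimonious ingroup topology: ((((Zeta,Alpha),Epsilon),Beta),Theta).
Zeta and Alpha share a more recent common ancestor with each other than either does with Epsilon, so Epsilon is the least closely related of the three.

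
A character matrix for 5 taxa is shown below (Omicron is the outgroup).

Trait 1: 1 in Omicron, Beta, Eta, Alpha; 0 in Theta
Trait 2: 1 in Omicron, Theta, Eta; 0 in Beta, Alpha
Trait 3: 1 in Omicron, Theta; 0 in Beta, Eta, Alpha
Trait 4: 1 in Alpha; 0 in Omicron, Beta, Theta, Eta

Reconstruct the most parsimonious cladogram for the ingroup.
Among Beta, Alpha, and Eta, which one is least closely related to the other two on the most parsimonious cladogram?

Eta

Character polarity is set by the outgroup: the derived state is whichever differs from the outgroup's state, so for Trait 1, Trait 2, Trait 3 the derived state is '0', and for the remaining characters it is '1'.
Trait 1: derived state '0' in Theta only — an autapomorphy, so it tells us nothing about relationships among taxa.
Trait 2: derived state '0' in Alpha and Beta only — synapomorphy for {Alpha, Beta}.
Trait 3 (derived state '0') is shared by Alpha, Beta, and Eta — a synapomorphy uniting that clade.
Trait 4 (derived state '1') is unique to Alpha (autapomorphy; uninformative for grouping).
Most parsimonious ingroup topology: (((Alpha,Beta),Eta),Theta).
Alpha and Beta share a more recent common ancestor with each other than either does with Eta, so Eta is the least closely related of the three.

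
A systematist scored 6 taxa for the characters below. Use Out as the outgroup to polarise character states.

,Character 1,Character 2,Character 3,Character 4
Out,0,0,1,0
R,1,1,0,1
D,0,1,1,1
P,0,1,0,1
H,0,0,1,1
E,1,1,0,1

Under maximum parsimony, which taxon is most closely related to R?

Character polarity is set by the outgroup: the derived state is whichever differs from the outgroup's state, so for Character 3 the derived state is '0', and for the remaining characters it is '1'.
Character 1 (derived state '1') is shared by E and R — a synapomorphy uniting that clade.
Only D, E, P, and R show the derived state '1' for Character 2, supporting them as a clade.
Only E, P, and R show the derived state '0' for Character 3, supporting them as a clade.
All ingroup taxa share the derived state '1' for Character 4; it defines the ingroup but does not resolve relationships within it.
Most parsimonious ingroup topology: ((((R,E),P),D),H).
R and E form a cherry on this tree, so they are sister taxa.

E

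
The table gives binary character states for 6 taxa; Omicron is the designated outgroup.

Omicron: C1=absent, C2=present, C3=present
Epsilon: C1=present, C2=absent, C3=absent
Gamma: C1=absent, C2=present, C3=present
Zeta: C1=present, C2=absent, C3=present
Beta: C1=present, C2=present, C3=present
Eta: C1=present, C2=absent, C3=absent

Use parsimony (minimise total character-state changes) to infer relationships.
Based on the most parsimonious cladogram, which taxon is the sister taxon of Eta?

Epsilon

Character polarity is set by the outgroup: the derived state is whichever differs from the outgroup's state, so for C2, C3 the derived state is 'absent', and for the remaining characters it is 'present'.
C1 (derived state 'present') is shared by Beta, Epsilon, Eta, and Zeta — a synapomorphy uniting that clade.
C2: derived state 'absent' in Epsilon, Eta, and Zeta only — synapomorphy for {Epsilon, Eta, Zeta}.
C3: derived state 'absent' in Epsilon and Eta only — synapomorphy for {Epsilon, Eta}.
Most parsimonious ingroup topology: ((((Epsilon,Eta),Zeta),Beta),Gamma).
Eta and Epsilon form a cherry on this tree, so they are sister taxa.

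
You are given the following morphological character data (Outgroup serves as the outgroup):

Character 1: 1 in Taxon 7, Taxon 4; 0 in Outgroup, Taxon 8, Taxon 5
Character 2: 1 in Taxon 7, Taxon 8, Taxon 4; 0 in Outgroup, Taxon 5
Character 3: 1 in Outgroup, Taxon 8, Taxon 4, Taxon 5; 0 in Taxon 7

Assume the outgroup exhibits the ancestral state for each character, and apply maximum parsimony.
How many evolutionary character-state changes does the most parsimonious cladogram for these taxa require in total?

3

Character polarity is set by the outgroup: the derived state is whichever differs from the outgroup's state, so for Character 3 the derived state is '0', and for the remaining characters it is '1'.
Only Taxon 4 and Taxon 7 show the derived state '1' for Character 1, supporting them as a clade.
Character 2 (derived state '1') is shared by Taxon 4, Taxon 7, and Taxon 8 — a synapomorphy uniting that clade.
Character 3: derived state '0' in Taxon 7 only — an autapomorphy, so it tells us nothing about relationships among taxa.
Most parsimonious ingroup topology: (((Taxon 7,Taxon 4),Taxon 8),Taxon 5).
Changes per character on this tree: Character 1: 1; Character 2: 1; Character 3: 1.
Total = 3.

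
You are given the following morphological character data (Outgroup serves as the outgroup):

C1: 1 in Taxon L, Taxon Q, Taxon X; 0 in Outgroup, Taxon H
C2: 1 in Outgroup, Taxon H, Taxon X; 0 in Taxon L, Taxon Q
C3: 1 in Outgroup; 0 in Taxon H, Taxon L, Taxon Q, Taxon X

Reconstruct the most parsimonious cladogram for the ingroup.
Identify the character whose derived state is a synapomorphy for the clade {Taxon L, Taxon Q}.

C2

Character polarity is set by the outgroup: the derived state is whichever differs from the outgroup's state, so for C2, C3 the derived state is '0', and for the remaining characters it is '1'.
C1: derived state '1' in Taxon L, Taxon Q, and Taxon X only — synapomorphy for {Taxon L, Taxon Q, Taxon X}.
C2: derived state '0' in Taxon L and Taxon Q only — synapomorphy for {Taxon L, Taxon Q}.
C3 (derived state '0') is shared by all ingroup taxa — unites the whole ingroup.
Most parsimonious ingroup topology: (Taxon H,((Taxon L,Taxon Q),Taxon X)).
The clade {Taxon L, Taxon Q} is supported by C2: its derived state '0' occurs in exactly those taxa and in no other taxon (including the outgroup).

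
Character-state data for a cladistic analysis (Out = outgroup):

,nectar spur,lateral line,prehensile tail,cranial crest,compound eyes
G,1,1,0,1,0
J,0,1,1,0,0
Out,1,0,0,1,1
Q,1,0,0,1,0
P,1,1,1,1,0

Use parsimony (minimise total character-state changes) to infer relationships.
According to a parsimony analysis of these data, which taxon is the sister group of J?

Character polarity is set by the outgroup: the derived state is whichever differs from the outgroup's state, so for nectar spur, cranial crest, compound eyes the derived state is '0', and for the remaining characters it is '1'.
nectar spur: derived state '0' in J only — an autapomorphy, so it tells us nothing about relationships among taxa.
lateral line: derived state '1' in G, J, and P only — synapomorphy for {G, J, P}.
prehensile tail (derived state '1') is shared by J and P — a synapomorphy uniting that clade.
cranial crest (derived state '0') is unique to J (autapomorphy; uninformative for grouping).
compound eyes (derived state '0') is shared by all ingroup taxa — unites the whole ingroup.
Most parsimonious ingroup topology: ((G,(P,J)),Q).
J and P form a cherry on this tree, so they are sister taxa.

P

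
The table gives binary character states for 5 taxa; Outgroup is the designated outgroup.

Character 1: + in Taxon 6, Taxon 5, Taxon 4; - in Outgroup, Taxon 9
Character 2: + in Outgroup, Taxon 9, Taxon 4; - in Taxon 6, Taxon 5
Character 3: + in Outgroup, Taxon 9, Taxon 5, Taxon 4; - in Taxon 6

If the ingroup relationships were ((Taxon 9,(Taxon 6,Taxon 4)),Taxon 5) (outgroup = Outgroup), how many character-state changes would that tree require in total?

Map each character onto ((Taxon 9,(Taxon 6,Taxon 4)),Taxon 5) (rooted by Outgroup) and count the minimum state changes it requires (Fitch parsimony):
Character 1: 2; Character 2: 2; Character 3: 1.
Total tree length = 5.

5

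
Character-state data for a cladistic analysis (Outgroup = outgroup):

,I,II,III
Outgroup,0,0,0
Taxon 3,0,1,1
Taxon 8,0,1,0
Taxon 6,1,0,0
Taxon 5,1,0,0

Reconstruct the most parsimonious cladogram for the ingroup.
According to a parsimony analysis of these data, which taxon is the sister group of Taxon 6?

The outgroup has state '0' for every character, so '1' is the derived state throughout.
I: derived state '1' in Taxon 5 and Taxon 6 only — synapomorphy for {Taxon 5, Taxon 6}.
II: derived state '1' in Taxon 3 and Taxon 8 only — synapomorphy for {Taxon 3, Taxon 8}.
III (derived state '1') is unique to Taxon 3 (autapomorphy; uninformative for grouping).
Most parsimonious ingroup topology: ((Taxon 3,Taxon 8),(Taxon 6,Taxon 5)).
Taxon 6 and Taxon 5 form a cherry on this tree, so they are sister taxa.

Taxon 5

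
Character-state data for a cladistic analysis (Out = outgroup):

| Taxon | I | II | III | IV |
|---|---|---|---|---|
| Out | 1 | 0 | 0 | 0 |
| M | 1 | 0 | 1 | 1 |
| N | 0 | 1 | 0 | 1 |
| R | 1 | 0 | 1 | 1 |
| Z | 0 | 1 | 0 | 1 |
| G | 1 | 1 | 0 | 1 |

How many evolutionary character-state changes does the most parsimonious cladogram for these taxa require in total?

4

Character polarity is set by the outgroup: the derived state is whichever differs from the outgroup's state, so for I the derived state is '0', and for the remaining characters it is '1'.
I (derived state '0') is shared by N and Z — a synapomorphy uniting that clade.
Only G, N, and Z show the derived state '1' for II, supporting them as a clade.
Only M and R show the derived state '1' for III, supporting them as a clade.
IV (derived state '1') is shared by all ingroup taxa — unites the whole ingroup.
Most parsimonious ingroup topology: ((M,R),((N,Z),G)).
Changes per character on this tree: I: 1; II: 1; III: 1; IV: 1.
Total = 4.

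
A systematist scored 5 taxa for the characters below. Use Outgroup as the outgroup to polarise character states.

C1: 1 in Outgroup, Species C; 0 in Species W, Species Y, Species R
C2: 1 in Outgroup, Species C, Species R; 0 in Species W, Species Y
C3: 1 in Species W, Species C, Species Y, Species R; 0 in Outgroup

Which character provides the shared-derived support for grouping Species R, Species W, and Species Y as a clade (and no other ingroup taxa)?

Character polarity is set by the outgroup: the derived state is whichever differs from the outgroup's state, so for C1, C2 the derived state is '0', and for the remaining characters it is '1'.
C1: derived state '0' in Species R, Species W, and Species Y only — synapomorphy for {Species R, Species W, Species Y}.
C2: derived state '0' in Species W and Species Y only — synapomorphy for {Species W, Species Y}.
C3 (derived state '1') is shared by all ingroup taxa — unites the whole ingroup.
Most parsimonious ingroup topology: (((Species W,Species Y),Species R),Species C).
The clade {Species R, Species W, Species Y} is supported by C1: its derived state '0' occurs in exactly those taxa and in no other taxon (including the outgroup).

C1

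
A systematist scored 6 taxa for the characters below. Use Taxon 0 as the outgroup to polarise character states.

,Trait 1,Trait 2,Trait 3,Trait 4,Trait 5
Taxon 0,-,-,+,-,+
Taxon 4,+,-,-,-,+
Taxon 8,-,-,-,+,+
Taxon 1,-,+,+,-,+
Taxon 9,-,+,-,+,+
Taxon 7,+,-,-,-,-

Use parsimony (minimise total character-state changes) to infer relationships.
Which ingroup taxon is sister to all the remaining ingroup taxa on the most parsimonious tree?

Character polarity is set by the outgroup: the derived state is whichever differs from the outgroup's state, so for Trait 3, Trait 5 the derived state is '-', and for the remaining characters it is '+'.
Trait 1: derived state '+' in Taxon 4 and Taxon 7 only — synapomorphy for {Taxon 4, Taxon 7}.
Trait 2 (state '+') occurs in Taxon 1 and Taxon 9 but conflicts with the nesting implied by the other characters — most parsimoniously interpreted as homoplasy.
Trait 3 (derived state '-') is shared by Taxon 4, Taxon 7, Taxon 8, and Taxon 9 — a synapomorphy uniting that clade.
Trait 4 (derived state '+') is shared by Taxon 8 and Taxon 9 — a synapomorphy uniting that clade.
Trait 5: derived state '-' in Taxon 7 only — an autapomorphy, so it tells us nothing about relationships among taxa.
Most parsimonious ingroup topology: (((Taxon 4,Taxon 7),(Taxon 8,Taxon 9)),Taxon 1).
Taxon 1 is sister to the clade containing all other ingroup taxa, so it is the earliest-diverging (most basal) ingroup lineage.

Taxon 1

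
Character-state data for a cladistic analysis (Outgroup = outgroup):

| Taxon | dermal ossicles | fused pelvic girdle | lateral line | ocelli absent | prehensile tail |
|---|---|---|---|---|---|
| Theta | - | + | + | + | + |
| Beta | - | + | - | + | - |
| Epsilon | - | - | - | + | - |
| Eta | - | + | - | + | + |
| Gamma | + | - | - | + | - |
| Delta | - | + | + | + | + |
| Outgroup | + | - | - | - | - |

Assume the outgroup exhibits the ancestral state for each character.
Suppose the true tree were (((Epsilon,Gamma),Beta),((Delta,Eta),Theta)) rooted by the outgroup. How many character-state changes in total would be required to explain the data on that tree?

Map each character onto (((Epsilon,Gamma),Beta),((Delta,Eta),Theta)) (rooted by Outgroup) and count the minimum state changes it requires (Fitch parsimony):
dermal ossicles: 2; fused pelvic girdle: 2; lateral line: 2; ocelli absent: 1; prehensile tail: 1.
Total tree length = 8.

8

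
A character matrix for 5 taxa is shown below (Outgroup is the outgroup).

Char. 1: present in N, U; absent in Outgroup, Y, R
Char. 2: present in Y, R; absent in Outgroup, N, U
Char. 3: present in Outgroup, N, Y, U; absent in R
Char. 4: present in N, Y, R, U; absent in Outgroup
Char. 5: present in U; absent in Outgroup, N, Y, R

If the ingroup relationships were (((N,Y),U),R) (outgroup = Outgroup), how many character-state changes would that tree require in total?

Map each character onto (((N,Y),U),R) (rooted by Outgroup) and count the minimum state changes it requires (Fitch parsimony):
Char. 1: 2; Char. 2: 2; Char. 3: 1; Char. 4: 1; Char. 5: 1.
Total tree length = 7.

7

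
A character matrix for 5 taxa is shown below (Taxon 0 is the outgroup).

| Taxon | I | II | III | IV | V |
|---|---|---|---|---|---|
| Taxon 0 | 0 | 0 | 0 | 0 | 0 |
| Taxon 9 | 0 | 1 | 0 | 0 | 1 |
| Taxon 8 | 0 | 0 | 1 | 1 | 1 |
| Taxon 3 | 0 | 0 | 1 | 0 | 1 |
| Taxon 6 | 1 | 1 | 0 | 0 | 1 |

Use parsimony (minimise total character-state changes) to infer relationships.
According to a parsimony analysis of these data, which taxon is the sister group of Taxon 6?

The outgroup has state '0' for every character, so '1' is the derived state throughout.
I (derived state '1') is unique to Taxon 6 (autapomorphy; uninformative for grouping).
II: derived state '1' in Taxon 6 and Taxon 9 only — synapomorphy for {Taxon 6, Taxon 9}.
Only Taxon 3 and Taxon 8 show the derived state '1' for III, supporting them as a clade.
IV: derived state '1' in Taxon 8 only — an autapomorphy, so it tells us nothing about relationships among taxa.
V (derived state '1') is shared by all ingroup taxa — unites the whole ingroup.
Most parsimonious ingroup topology: ((Taxon 9,Taxon 6),(Taxon 8,Taxon 3)).
Taxon 6 and Taxon 9 form a cherry on this tree, so they are sister taxa.

Taxon 9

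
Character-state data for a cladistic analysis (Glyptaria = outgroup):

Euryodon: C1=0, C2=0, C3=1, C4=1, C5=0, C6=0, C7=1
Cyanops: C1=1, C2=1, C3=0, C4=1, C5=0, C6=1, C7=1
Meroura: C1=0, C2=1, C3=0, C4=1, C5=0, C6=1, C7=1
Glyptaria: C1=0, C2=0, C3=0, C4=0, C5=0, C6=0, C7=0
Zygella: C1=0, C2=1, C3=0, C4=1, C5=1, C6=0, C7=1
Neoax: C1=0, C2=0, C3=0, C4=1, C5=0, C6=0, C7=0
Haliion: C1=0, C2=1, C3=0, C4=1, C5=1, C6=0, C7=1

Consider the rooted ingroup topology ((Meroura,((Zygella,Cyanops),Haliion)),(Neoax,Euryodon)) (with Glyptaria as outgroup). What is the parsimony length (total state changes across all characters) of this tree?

Map each character onto ((Meroura,((Zygella,Cyanops),Haliion)),(Neoax,Euryodon)) (rooted by Glyptaria) and count the minimum state changes it requires (Fitch parsimony):
C1: 1; C2: 1; C3: 1; C4: 1; C5: 2; C6: 2; C7: 2.
Total tree length = 10.

10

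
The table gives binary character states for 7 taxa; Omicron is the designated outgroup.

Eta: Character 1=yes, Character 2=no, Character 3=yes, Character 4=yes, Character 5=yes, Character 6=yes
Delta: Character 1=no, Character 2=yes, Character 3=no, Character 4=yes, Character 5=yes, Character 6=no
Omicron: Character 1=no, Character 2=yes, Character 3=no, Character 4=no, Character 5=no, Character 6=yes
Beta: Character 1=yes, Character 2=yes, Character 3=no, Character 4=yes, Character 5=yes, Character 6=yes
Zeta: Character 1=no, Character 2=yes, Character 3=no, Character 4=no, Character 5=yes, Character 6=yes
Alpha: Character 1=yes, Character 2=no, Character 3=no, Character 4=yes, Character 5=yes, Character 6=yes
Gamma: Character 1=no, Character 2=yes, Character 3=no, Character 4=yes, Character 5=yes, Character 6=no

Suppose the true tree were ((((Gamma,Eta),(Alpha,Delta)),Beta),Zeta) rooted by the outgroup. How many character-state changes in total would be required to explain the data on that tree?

10

Map each character onto ((((Gamma,Eta),(Alpha,Delta)),Beta),Zeta) (rooted by Omicron) and count the minimum state changes it requires (Fitch parsimony):
Character 1: 3; Character 2: 2; Character 3: 1; Character 4: 1; Character 5: 1; Character 6: 2.
Total tree length = 10.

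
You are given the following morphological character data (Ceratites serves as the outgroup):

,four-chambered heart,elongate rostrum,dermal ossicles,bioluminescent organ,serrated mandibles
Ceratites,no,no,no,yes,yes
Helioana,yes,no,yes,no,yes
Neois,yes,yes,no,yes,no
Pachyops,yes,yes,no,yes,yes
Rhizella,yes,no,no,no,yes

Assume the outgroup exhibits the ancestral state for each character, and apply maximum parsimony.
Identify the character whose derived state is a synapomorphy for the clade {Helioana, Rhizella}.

Character polarity is set by the outgroup: the derived state is whichever differs from the outgroup's state, so for bioluminescent organ, serrated mandibles the derived state is 'no', and for the remaining characters it is 'yes'.
All ingroup taxa share the derived state 'yes' for four-chambered heart; it defines the ingroup but does not resolve relationships within it.
Only Neois and Pachyops show the derived state 'yes' for elongate rostrum, supporting them as a clade.
dermal ossicles (derived state 'yes') is unique to Helioana (autapomorphy; uninformative for grouping).
Only Helioana and Rhizella show the derived state 'no' for bioluminescent organ, supporting them as a clade.
serrated mandibles (derived state 'no') is unique to Neois (autapomorphy; uninformative for grouping).
Most parsimonious ingroup topology: ((Helioana,Rhizella),(Neois,Pachyops)).
The clade {Helioana, Rhizella} is supported by bioluminescent organ: its derived state 'no' occurs in exactly those taxa and in no other taxon (including the outgroup).

bioluminescent organ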